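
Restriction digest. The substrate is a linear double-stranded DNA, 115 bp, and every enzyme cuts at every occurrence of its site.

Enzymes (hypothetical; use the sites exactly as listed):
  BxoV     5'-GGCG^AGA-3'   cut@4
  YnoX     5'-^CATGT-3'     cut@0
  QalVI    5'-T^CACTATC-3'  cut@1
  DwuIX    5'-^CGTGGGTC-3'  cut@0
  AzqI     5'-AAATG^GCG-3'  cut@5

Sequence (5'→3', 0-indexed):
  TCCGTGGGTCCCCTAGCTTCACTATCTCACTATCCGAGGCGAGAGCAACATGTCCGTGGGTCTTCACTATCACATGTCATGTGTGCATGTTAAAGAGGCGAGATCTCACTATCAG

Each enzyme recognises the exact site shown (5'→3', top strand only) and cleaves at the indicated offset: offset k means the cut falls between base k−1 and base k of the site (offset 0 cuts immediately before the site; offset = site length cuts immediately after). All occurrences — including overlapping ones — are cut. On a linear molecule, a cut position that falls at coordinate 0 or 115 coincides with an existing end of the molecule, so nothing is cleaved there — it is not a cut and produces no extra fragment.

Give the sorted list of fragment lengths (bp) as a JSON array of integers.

[2,5,6,6,7,8,8,8,9,10,14,15,17]

Scan for sites:
  BxoV GGCGAGA/4: at [37, 96] ⇒ [41, 100]
  YnoX CATGT/0: at [48, 72, 77, 85] ⇒ [48, 72, 77, 85]
  QalVI TCACTATC/1: at [18, 26, 63, 105] ⇒ [19, 27, 64, 106]
  DwuIX CGTGGGTC/0: at [2, 54] ⇒ [2, 54]
  AzqI (AAATGGCG, off=5): no sites

All cut coordinates (distinct, sorted): [2, 19, 27, 41, 48, 54, 64, 72, 77, 85, 100, 106]

Fragment lengths:
  [0,2): 2 bp
  [2,19): 17 bp
  [19,27): 8 bp
  [27,41): 14 bp
  [41,48): 7 bp
  [48,54): 6 bp
  [54,64): 10 bp
  [64,72): 8 bp
  [72,77): 5 bp
  [77,85): 8 bp
  [85,100): 15 bp
  [100,106): 6 bp
  [106,115): 9 bp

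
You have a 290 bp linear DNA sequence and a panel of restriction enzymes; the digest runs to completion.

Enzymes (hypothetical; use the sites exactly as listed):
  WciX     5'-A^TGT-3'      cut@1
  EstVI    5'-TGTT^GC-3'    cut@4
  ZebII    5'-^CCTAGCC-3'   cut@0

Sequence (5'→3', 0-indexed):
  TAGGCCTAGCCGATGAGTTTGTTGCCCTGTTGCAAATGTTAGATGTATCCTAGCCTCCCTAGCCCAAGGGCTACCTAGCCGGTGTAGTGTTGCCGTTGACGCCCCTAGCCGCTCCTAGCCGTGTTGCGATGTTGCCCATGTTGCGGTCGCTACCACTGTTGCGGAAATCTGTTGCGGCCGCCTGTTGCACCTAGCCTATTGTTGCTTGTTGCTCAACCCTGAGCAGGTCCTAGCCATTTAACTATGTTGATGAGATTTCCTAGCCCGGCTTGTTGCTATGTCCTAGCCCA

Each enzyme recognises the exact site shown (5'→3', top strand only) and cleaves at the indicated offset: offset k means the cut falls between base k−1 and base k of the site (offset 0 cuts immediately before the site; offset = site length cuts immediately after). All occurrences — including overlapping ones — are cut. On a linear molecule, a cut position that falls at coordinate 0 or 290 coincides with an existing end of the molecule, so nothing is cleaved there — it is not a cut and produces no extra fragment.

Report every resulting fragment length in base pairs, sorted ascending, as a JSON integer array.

[3,3,4,4,4,4,4,5,5,5,7,7,8,9,9,10,12,12,13,13,14,14,16,16,16,18,18,18,19]

Per-enzyme occurrences:
  WciX (ATGT, off=1): starts [35, 42, 128, 137, 243, 277] → cuts [36, 43, 129, 138, 244, 278]
  EstVI (TGTTGC, off=4): starts [19, 27, 87, 121, 129, 138, 156, 169, 182, 199, 206, 270] → cuts [23, 31, 91, 125, 133, 142, 160, 173, 186, 203, 210, 274]
  ZebII (CCTAGCC, off=0): starts [4, 48, 57, 73, 103, 113, 189, 228, 258, 281] → cuts [4, 48, 57, 73, 103, 113, 189, 228, 258, 281]

Pooled cuts: [4, 23, 31, 36, 43, 48, 57, 73, 91, 103, 113, 125, 129, 133, 138, 142, 160, 173, 186, 189, 203, 210, 228, 244, 258, 274, 278, 281]

Fragments:
  [0,4): 4 bp
  [4,23): 19 bp
  [23,31): 8 bp
  [31,36): 5 bp
  [36,43): 7 bp
  [43,48): 5 bp
  [48,57): 9 bp
  [57,73): 16 bp
  [73,91): 18 bp
  [91,103): 12 bp
  [103,113): 10 bp
  [113,125): 12 bp
  [125,129): 4 bp
  [129,133): 4 bp
  [133,138): 5 bp
  [138,142): 4 bp
  [142,160): 18 bp
  [160,173): 13 bp
  [173,186): 13 bp
  [186,189): 3 bp
  [189,203): 14 bp
  [203,210): 7 bp
  [210,228): 18 bp
  [228,244): 16 bp
  [244,258): 14 bp
  [258,274): 16 bp
  [274,278): 4 bp
  [278,281): 3 bp
  [281,290): 9 bp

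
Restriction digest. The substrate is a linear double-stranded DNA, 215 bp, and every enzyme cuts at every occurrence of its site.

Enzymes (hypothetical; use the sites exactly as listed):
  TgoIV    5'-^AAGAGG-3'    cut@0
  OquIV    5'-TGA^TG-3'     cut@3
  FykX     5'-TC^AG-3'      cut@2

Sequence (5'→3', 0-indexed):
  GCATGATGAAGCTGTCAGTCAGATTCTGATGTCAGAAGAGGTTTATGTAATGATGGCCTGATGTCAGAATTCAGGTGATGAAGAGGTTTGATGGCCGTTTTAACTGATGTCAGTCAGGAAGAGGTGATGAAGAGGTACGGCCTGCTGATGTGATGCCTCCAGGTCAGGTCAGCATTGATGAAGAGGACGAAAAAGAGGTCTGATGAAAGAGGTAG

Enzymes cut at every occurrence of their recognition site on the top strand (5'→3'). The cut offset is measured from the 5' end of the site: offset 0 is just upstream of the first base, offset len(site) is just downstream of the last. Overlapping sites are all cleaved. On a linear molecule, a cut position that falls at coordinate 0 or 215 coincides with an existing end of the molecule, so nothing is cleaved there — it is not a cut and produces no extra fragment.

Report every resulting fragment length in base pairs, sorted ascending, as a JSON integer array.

[2,2,2,2,3,3,4,4,4,4,4,5,5,6,6,7,8,8,9,9,9,10,11,11,12,12,16,18,19]

Scan for sites:
  TgoIV (AAGAGG, off=0): starts [35, 80, 118, 129, 180, 192, 206] → cuts [35, 80, 118, 129, 180, 192, 206]
  OquIV (TGATG, off=3): starts [3, 26, 50, 58, 75, 88, 104, 124, 145, 150, 175, 200] → cuts [6, 29, 53, 61, 78, 91, 107, 127, 148, 153, 178, 203]
  FykX (TCAG, off=2): starts [14, 18, 31, 63, 70, 109, 113, 163, 168] → cuts [16, 20, 33, 65, 72, 111, 115, 165, 170]

Pooled cuts: [6, 16, 20, 29, 33, 35, 53, 61, 65, 72, 78, 80, 91, 107, 111, 115, 118, 127, 129, 148, 153, 165, 170, 178, 180, 192, 203, 206]

Fragments:
  [0,6): 6 bp
  [6,16): 10 bp
  [16,20): 4 bp
  [20,29): 9 bp
  [29,33): 4 bp
  [33,35): 2 bp
  [35,53): 18 bp
  [53,61): 8 bp
  [61,65): 4 bp
  [65,72): 7 bp
  [72,78): 6 bp
  [78,80): 2 bp
  [80,91): 11 bp
  [91,107): 16 bp
  [107,111): 4 bp
  [111,115): 4 bp
  [115,118): 3 bp
  [118,127): 9 bp
  [127,129): 2 bp
  [129,148): 19 bp
  [148,153): 5 bp
  [153,165): 12 bp
  [165,170): 5 bp
  [170,178): 8 bp
  [178,180): 2 bp
  [180,192): 12 bp
  [192,203): 11 bp
  [203,206): 3 bp
  [206,215): 9 bp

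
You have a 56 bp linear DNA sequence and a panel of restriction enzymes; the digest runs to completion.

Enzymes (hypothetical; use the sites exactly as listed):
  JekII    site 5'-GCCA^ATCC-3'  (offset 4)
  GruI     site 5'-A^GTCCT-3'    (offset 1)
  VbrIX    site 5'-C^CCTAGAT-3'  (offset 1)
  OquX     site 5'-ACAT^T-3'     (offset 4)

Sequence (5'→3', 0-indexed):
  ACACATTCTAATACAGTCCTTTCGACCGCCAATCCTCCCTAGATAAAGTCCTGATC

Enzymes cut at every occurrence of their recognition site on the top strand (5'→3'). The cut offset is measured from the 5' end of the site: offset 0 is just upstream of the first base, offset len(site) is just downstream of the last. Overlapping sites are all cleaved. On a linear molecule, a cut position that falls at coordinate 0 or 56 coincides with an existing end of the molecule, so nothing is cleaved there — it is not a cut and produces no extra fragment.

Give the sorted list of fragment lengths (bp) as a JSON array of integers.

Scan for sites:
  JekII GCCAATCC/4: at [27] ⇒ [31]
  GruI AGTCCT/1: at [14, 46] ⇒ [15, 47]
  VbrIX CCCTAGAT/1: at [36] ⇒ [37]
  OquX ACATT/4: at [2] ⇒ [6]

Pooled cuts: [6, 15, 31, 37, 47]

Fragments:
  [0,6): 6 bp
  [6,15): 9 bp
  [15,31): 16 bp
  [31,37): 6 bp
  [37,47): 10 bp
  [47,56): 9 bp

[6,6,9,9,10,16]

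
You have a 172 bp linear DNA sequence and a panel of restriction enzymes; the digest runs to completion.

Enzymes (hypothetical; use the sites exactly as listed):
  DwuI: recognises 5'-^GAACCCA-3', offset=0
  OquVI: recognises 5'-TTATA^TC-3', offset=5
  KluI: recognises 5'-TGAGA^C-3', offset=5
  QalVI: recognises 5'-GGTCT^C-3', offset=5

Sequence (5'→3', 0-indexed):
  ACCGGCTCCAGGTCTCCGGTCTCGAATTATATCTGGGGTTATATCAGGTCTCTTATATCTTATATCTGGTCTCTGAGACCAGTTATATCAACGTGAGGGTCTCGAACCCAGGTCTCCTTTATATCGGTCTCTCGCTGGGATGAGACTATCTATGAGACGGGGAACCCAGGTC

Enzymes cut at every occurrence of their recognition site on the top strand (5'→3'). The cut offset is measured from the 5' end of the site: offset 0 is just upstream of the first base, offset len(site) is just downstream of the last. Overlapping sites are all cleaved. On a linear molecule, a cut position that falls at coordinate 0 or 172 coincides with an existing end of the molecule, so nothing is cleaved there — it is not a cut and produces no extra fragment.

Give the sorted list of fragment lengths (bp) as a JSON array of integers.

[1,4,6,6,7,7,7,8,8,8,9,9,11,12,12,12,15,15,15]

Site scan:
  DwuI GAACCCA/0: at [103, 161] ⇒ [103, 161]
  OquVI TTATATC/5: at [26, 38, 52, 59, 82, 118] ⇒ [31, 43, 57, 64, 87, 123]
  KluI TGAGAC/5: at [73, 140, 152] ⇒ [78, 145, 157]
  QalVI GGTCTC/5: at [10, 17, 46, 67, 97, 110, 125] ⇒ [15, 22, 51, 72, 102, 115, 130]

Pooled cuts: [15, 22, 31, 43, 51, 57, 64, 72, 78, 87, 102, 103, 115, 123, 130, 145, 157, 161]

Fragments:
  [0,15): 15 bp
  [15,22): 7 bp
  [22,31): 9 bp
  [31,43): 12 bp
  [43,51): 8 bp
  [51,57): 6 bp
  [57,64): 7 bp
  [64,72): 8 bp
  [72,78): 6 bp
  [78,87): 9 bp
  [87,102): 15 bp
  [102,103): 1 bp
  [103,115): 12 bp
  [115,123): 8 bp
  [123,130): 7 bp
  [130,145): 15 bp
  [145,157): 12 bp
  [157,161): 4 bp
  [161,172): 11 bp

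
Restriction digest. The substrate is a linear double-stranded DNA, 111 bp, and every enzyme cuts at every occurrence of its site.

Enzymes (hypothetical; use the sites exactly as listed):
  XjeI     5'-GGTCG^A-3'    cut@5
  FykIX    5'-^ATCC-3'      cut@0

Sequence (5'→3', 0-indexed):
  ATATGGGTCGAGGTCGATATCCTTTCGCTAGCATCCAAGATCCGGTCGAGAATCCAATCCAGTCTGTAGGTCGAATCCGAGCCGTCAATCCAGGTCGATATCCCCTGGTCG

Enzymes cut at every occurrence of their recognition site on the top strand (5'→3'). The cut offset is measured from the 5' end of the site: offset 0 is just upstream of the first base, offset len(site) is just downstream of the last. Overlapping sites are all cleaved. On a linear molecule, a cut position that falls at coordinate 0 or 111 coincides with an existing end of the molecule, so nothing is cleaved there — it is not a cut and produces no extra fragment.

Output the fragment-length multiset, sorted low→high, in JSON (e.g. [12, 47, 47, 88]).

Site scan:
  XjeI GGTCGA/5: at [5, 11, 43, 68, 92] ⇒ [10, 16, 48, 73, 97]
  FykIX ATCC/0: at [18, 32, 39, 51, 56, 74, 87, 99] ⇒ [18, 32, 39, 51, 56, 74, 87, 99]

All cut coordinates (distinct, sorted): [10, 16, 18, 32, 39, 48, 51, 56, 73, 74, 87, 97, 99]

Fragments:
  [0,10): 10 bp
  [10,16): 6 bp
  [16,18): 2 bp
  [18,32): 14 bp
  [32,39): 7 bp
  [39,48): 9 bp
  [48,51): 3 bp
  [51,56): 5 bp
  [56,73): 17 bp
  [73,74): 1 bp
  [74,87): 13 bp
  [87,97): 10 bp
  [97,99): 2 bp
  [99,111): 12 bp

[1,2,2,3,5,6,7,9,10,10,12,13,14,17]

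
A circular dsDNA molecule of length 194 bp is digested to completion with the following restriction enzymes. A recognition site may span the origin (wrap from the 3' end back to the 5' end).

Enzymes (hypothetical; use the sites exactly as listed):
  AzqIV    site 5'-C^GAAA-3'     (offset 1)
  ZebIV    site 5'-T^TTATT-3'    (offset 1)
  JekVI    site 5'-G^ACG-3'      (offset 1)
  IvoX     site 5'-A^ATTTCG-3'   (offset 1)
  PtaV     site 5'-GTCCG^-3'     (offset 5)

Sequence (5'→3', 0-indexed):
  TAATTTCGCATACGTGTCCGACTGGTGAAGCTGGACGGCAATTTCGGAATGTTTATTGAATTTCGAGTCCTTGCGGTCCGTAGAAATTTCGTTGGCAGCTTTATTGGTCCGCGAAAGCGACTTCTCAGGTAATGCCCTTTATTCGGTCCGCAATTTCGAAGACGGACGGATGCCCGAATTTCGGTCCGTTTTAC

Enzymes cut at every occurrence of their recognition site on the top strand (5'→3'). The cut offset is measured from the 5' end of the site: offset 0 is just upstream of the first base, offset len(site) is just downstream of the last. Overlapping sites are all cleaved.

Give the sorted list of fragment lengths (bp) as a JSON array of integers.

Scan for sites:
  AzqIV (CGAAA, off=1): starts [111] → cuts [112]
  ZebIV (TTTATT, off=1): starts [51, 99, 137] → cuts [52, 100, 138]
  JekVI (GACG, off=1): starts [33, 160, 164] → cuts [34, 161, 165]
  IvoX (AATTTCG, off=1): starts [1, 39, 58, 84, 151, 176] → cuts [2, 40, 59, 85, 152, 177]
  PtaV (GTCCG, off=5): starts [15, 75, 106, 145, 183] → cuts [20, 80, 111, 150, 188]

All cut coordinates (distinct, sorted): [2, 20, 34, 40, 52, 59, 80, 85, 100, 111, 112, 138, 150, 152, 161, 165, 177, 188]

Fragment lengths:
  2→20: 18 bp
  20→34: 14 bp
  34→40: 6 bp
  40→52: 12 bp
  52→59: 7 bp
  59→80: 21 bp
  80→85: 5 bp
  85→100: 15 bp
  100→111: 11 bp
  111→112: 1 bp
  112→138: 26 bp
  138→150: 12 bp
  150→152: 2 bp
  152→161: 9 bp
  161→165: 4 bp
  165→177: 12 bp
  177→188: 11 bp
  188→2 (wrap): 194-188+2 = 8 bp

[1,2,4,5,6,7,8,9,11,11,12,12,12,14,15,18,21,26]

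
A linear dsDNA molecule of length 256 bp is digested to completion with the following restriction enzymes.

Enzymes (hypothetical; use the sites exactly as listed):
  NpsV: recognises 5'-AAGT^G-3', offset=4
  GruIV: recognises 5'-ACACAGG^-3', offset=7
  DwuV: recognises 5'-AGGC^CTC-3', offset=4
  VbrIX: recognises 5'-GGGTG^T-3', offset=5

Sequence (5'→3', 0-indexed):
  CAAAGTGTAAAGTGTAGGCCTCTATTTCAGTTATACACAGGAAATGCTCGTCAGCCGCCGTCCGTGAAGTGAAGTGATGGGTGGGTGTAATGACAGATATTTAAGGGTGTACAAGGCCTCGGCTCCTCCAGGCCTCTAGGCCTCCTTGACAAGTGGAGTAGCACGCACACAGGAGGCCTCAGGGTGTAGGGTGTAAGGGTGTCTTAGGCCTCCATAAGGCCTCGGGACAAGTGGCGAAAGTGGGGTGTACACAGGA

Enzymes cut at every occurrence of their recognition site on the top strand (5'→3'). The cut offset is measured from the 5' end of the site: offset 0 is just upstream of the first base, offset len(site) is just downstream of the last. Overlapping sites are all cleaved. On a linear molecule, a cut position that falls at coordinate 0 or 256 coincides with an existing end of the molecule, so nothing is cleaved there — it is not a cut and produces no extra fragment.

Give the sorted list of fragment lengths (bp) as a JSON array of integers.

Scan for sites:
  NpsV (AAGTG, off=4): starts [2, 9, 66, 71, 150, 228, 237] → cuts [6, 13, 70, 75, 154, 232, 241]
  GruIV (ACACAGG, off=7): starts [34, 166, 248] → cuts [41, 173, 255]
  DwuV (AGGCCTC, off=4): starts [15, 113, 129, 137, 173, 205, 216] → cuts [19, 117, 133, 141, 177, 209, 220]
  VbrIX (GGGTGT, off=5): starts [82, 104, 181, 188, 196, 242] → cuts [87, 109, 186, 193, 201, 247]

Pooled cuts: [6, 13, 19, 41, 70, 75, 87, 109, 117, 133, 141, 154, 173, 177, 186, 193, 201, 209, 220, 232, 241, 247, 255]

Fragments:
  [0,6): 6 bp
  [6,13): 7 bp
  [13,19): 6 bp
  [19,41): 22 bp
  [41,70): 29 bp
  [70,75): 5 bp
  [75,87): 12 bp
  [87,109): 22 bp
  [109,117): 8 bp
  [117,133): 16 bp
  [133,141): 8 bp
  [141,154): 13 bp
  [154,173): 19 bp
  [173,177): 4 bp
  [177,186): 9 bp
  [186,193): 7 bp
  [193,201): 8 bp
  [201,209): 8 bp
  [209,220): 11 bp
  [220,232): 12 bp
  [232,241): 9 bp
  [241,247): 6 bp
  [247,255): 8 bp
  [255,256): 1 bp

[1,4,5,6,6,6,7,7,8,8,8,8,8,9,9,11,12,12,13,16,19,22,22,29]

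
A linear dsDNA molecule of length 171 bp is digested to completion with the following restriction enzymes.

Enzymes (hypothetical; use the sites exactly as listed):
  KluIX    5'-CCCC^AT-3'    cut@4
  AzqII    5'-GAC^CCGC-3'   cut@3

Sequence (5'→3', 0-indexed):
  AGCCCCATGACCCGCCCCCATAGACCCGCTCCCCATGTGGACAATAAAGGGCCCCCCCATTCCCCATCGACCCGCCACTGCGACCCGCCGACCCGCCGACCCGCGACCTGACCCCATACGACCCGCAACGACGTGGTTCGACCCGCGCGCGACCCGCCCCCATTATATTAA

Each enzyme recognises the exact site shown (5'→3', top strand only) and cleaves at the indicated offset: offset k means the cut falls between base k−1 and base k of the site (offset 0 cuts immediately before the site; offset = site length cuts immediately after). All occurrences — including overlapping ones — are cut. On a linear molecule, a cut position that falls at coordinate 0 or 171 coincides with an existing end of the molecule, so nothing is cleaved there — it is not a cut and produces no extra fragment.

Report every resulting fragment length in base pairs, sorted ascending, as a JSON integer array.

Per-enzyme occurrences:
  KluIX (CCCCAT, off=4): starts [2, 15, 30, 54, 61, 111, 157] → cuts [6, 19, 34, 58, 65, 115, 161]
  AzqII (GACCCGC, off=3): starts [8, 22, 68, 81, 89, 97, 119, 139, 150] → cuts [11, 25, 71, 84, 92, 100, 122, 142, 153]

Pooled cuts: [6, 11, 19, 25, 34, 58, 65, 71, 84, 92, 100, 115, 122, 142, 153, 161]

Fragment lengths:
  [0,6): 6 bp
  [6,11): 5 bp
  [11,19): 8 bp
  [19,25): 6 bp
  [25,34): 9 bp
  [34,58): 24 bp
  [58,65): 7 bp
  [65,71): 6 bp
  [71,84): 13 bp
  [84,92): 8 bp
  [92,100): 8 bp
  [100,115): 15 bp
  [115,122): 7 bp
  [122,142): 20 bp
  [142,153): 11 bp
  [153,161): 8 bp
  [161,171): 10 bp

[5,6,6,6,7,7,8,8,8,8,9,10,11,13,15,20,24]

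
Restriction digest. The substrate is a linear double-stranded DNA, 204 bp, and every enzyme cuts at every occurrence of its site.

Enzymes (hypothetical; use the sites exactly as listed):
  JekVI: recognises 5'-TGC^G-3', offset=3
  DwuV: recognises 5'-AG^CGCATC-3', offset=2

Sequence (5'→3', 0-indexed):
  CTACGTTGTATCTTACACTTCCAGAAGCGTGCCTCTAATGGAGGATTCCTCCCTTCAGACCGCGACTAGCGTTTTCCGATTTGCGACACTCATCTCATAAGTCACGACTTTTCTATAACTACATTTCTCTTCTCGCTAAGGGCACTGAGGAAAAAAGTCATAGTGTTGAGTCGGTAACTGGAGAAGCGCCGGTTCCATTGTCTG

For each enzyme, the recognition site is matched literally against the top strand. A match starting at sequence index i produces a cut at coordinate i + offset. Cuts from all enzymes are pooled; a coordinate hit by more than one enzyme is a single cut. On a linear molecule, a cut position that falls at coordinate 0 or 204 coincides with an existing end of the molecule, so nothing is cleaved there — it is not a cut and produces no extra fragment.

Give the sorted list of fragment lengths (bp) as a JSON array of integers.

Scan for sites:
  JekVI TGCG/3: at [81] ⇒ [84]
  DwuV (AGCGCATC, off=2): no sites

All cut coordinates (distinct, sorted): [84]

Fragments:
  [0,84): 84 bp
  [84,204): 120 bp

[84,120]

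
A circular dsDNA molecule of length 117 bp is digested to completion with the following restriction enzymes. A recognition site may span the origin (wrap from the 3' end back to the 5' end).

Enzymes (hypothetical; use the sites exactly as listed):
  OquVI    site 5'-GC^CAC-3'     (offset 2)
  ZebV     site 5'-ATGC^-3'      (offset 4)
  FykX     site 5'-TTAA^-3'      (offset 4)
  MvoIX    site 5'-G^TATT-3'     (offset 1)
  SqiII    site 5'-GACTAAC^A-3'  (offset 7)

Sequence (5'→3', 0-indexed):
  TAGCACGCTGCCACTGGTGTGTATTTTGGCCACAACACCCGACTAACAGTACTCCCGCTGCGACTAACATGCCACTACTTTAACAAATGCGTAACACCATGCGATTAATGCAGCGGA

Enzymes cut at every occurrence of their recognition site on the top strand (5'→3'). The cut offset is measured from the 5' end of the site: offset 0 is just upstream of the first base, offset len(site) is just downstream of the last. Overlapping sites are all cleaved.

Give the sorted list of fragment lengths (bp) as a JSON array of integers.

[3,4,6,7,9,10,11,12,17,17,21]

Per-enzyme occurrences:
  OquVI (GCCAC, off=2): starts [9, 28, 70] → cuts [11, 30, 72]
  ZebV (ATGC, off=4): starts [68, 86, 98, 107] → cuts [72, 90, 102, 111]
  FykX (TTAA, off=4): starts [79, 104] → cuts [83, 108]
  MvoIX (GTATT, off=1): starts [20] → cuts [21]
  SqiII (GACTAACA, off=7): starts [40, 61] → cuts [47, 68]

All cut coordinates (distinct, sorted): [11, 21, 30, 47, 68, 72, 83, 90, 102, 108, 111]

Fragments:
  11→21: 10 bp
  21→30: 9 bp
  30→47: 17 bp
  47→68: 21 bp
  68→72: 4 bp
  72→83: 11 bp
  83→90: 7 bp
  90→102: 12 bp
  102→108: 6 bp
  108→111: 3 bp
  111→11 (wrap): 117-111+11 = 17 bp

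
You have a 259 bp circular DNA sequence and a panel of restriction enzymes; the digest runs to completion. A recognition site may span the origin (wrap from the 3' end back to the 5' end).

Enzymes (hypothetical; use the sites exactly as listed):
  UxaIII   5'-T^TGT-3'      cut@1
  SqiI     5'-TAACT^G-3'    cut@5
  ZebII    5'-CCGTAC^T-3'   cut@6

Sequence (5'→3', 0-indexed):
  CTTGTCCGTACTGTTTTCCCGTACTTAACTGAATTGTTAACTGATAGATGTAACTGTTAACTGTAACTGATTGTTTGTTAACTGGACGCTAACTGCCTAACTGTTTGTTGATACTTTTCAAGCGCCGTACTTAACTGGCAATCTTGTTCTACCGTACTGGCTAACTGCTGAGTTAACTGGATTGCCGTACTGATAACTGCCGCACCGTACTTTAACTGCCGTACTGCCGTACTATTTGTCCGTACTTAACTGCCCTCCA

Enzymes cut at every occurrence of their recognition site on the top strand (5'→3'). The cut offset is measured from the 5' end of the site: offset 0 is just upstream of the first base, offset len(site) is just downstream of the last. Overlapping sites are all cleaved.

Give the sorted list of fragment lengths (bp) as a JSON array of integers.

Per-enzyme occurrences:
  UxaIII (TTGT, off=1): starts [1, 33, 70, 74, 104, 143, 235] → cuts [2, 34, 71, 75, 105, 144, 236]
  SqiI (TAACTG, off=5): starts [25, 37, 50, 57, 63, 78, 89, 97, 131, 161, 173, 193, 212, 246] → cuts [30, 42, 55, 62, 68, 83, 94, 102, 136, 166, 178, 198, 217, 251]
  ZebII (CCGTACT, off=6): starts [5, 18, 124, 151, 184, 204, 218, 226, 239] → cuts [11, 24, 130, 157, 190, 210, 224, 232, 245]

All cut coordinates (distinct, sorted): [2, 11, 24, 30, 34, 42, 55, 62, 68, 71, 75, 83, 94, 102, 105, 130, 136, 144, 157, 166, 178, 190, 198, 210, 217, 224, 232, 236, 245, 251]

Fragments:
  2→11: 9 bp
  11→24: 13 bp
  24→30: 6 bp
  30→34: 4 bp
  34→42: 8 bp
  42→55: 13 bp
  55→62: 7 bp
  62→68: 6 bp
  68→71: 3 bp
  71→75: 4 bp
  75→83: 8 bp
  83→94: 11 bp
  94→102: 8 bp
  102→105: 3 bp
  105→130: 25 bp
  130→136: 6 bp
  136→144: 8 bp
  144→157: 13 bp
  157→166: 9 bp
  166→178: 12 bp
  178→190: 12 bp
  190→198: 8 bp
  198→210: 12 bp
  210→217: 7 bp
  217→224: 7 bp
  224→232: 8 bp
  232→236: 4 bp
  236→245: 9 bp
  245→251: 6 bp
  251→2 (wrap): 259-251+2 = 10 bp

[3,3,4,4,4,6,6,6,6,7,7,7,8,8,8,8,8,8,9,9,9,10,11,12,12,12,13,13,13,25]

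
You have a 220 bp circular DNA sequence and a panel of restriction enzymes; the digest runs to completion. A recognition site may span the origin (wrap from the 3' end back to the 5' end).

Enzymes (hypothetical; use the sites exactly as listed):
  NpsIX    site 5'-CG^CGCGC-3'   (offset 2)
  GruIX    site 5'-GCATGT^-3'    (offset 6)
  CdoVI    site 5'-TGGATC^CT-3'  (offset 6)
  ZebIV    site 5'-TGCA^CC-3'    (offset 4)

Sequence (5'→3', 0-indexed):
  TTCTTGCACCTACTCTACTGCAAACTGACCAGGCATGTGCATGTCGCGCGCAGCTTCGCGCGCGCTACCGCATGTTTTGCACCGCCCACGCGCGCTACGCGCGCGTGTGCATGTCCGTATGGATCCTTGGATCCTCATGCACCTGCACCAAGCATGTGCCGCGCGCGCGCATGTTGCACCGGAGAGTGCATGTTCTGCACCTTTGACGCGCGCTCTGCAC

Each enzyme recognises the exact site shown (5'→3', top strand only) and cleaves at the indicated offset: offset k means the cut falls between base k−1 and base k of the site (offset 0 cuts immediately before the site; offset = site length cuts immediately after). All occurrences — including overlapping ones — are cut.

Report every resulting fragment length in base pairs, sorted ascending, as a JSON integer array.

[2,2,2,2,4,4,6,6,6,6,8,8,9,9,9,9,10,11,12,15,15,15,20,30]

Site scan:
  NpsIX (CGCGCGC, off=2): starts [44, 56, 58, 88, 97, 159, 161, 163, 206] → cuts [46, 58, 60, 90, 99, 161, 163, 165, 208]
  GruIX (GCATGT, off=6): starts [32, 38, 69, 108, 151, 168, 187] → cuts [38, 44, 75, 114, 157, 174, 193]
  CdoVI (TGGATCCT, off=6): starts [119, 127] → cuts [125, 133]
  ZebIV (TGCACC, off=4): starts [4, 77, 137, 143, 174, 195] → cuts [8, 81, 141, 147, 178, 199]

Pooled cuts: [8, 38, 44, 46, 58, 60, 75, 81, 90, 99, 114, 125, 133, 141, 147, 157, 161, 163, 165, 174, 178, 193, 199, 208]

Fragments:
  8→38: 30 bp
  38→44: 6 bp
  44→46: 2 bp
  46→58: 12 bp
  58→60: 2 bp
  60→75: 15 bp
  75→81: 6 bp
  81→90: 9 bp
  90→99: 9 bp
  99→114: 15 bp
  114→125: 11 bp
  125→133: 8 bp
  133→141: 8 bp
  141→147: 6 bp
  147→157: 10 bp
  157→161: 4 bp
  161→163: 2 bp
  163→165: 2 bp
  165→174: 9 bp
  174→178: 4 bp
  178→193: 15 bp
  193→199: 6 bp
  199→208: 9 bp
  208→8 (wrap): 220-208+8 = 20 bp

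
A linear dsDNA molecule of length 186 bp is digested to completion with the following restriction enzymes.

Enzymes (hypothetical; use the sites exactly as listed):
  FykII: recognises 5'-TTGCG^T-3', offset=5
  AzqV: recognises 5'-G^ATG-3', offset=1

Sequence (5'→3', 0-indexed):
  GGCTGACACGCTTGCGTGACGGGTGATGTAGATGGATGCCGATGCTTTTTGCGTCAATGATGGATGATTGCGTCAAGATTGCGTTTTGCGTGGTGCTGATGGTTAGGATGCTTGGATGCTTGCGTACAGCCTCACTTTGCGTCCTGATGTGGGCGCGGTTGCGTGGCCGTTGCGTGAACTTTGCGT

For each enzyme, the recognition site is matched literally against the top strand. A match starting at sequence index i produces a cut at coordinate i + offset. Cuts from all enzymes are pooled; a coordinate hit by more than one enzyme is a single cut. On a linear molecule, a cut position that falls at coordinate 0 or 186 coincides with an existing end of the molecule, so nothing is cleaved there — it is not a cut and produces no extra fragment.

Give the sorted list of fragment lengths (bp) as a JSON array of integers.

[1,4,4,5,6,6,6,7,8,8,9,9,9,9,11,11,11,12,16,17,17]

Site scan:
  FykII (TTGCGT, off=5): starts [11, 48, 67, 78, 85, 119, 136, 158, 169, 180] → cuts [16, 53, 72, 83, 90, 124, 141, 163, 174, 185]
  AzqV (GATG, off=1): starts [24, 30, 34, 40, 58, 62, 97, 106, 114, 145] → cuts [25, 31, 35, 41, 59, 63, 98, 107, 115, 146]

All cut coordinates (distinct, sorted): [16, 25, 31, 35, 41, 53, 59, 63, 72, 83, 90, 98, 107, 115, 124, 141, 146, 163, 174, 185]

Fragment lengths:
  [0,16): 16 bp
  [16,25): 9 bp
  [25,31): 6 bp
  [31,35): 4 bp
  [35,41): 6 bp
  [41,53): 12 bp
  [53,59): 6 bp
  [59,63): 4 bp
  [63,72): 9 bp
  [72,83): 11 bp
  [83,90): 7 bp
  [90,98): 8 bp
  [98,107): 9 bp
  [107,115): 8 bp
  [115,124): 9 bp
  [124,141): 17 bp
  [141,146): 5 bp
  [146,163): 17 bp
  [163,174): 11 bp
  [174,185): 11 bp
  [185,186): 1 bp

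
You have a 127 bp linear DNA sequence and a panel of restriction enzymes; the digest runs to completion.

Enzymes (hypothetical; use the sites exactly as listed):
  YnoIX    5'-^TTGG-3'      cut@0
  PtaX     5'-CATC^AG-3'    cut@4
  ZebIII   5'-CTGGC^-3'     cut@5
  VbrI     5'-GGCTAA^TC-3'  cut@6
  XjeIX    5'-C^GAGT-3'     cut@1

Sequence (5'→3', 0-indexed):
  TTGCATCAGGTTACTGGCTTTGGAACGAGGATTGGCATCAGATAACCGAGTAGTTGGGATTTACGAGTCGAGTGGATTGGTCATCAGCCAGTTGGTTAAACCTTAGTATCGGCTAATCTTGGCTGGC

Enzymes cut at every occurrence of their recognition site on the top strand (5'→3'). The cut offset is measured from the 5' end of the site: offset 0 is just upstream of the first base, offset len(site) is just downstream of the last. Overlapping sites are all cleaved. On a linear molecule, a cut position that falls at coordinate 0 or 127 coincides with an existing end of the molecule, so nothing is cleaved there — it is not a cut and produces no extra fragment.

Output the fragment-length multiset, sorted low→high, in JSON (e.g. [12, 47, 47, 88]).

Scan for sites:
  YnoIX (TTGG, off=0): starts [19, 31, 53, 76, 91, 118] → cuts [19, 31, 53, 76, 91, 118]
  PtaX (CATCAG, off=4): starts [3, 35, 81] → cuts [7, 39, 85]
  ZebIII (CTGGC, off=5): starts [13, 122] → cuts [18] (position 127 is a terminus of the linear molecule — no cut)
  VbrI (GGCTAATC, off=6): starts [110] → cuts [116]
  XjeIX (CGAGT, off=1): starts [46, 63, 68] → cuts [47, 64, 69]

Pooled cuts: [7, 18, 19, 31, 39, 47, 53, 64, 69, 76, 85, 91, 116, 118]

Fragment lengths:
  [0,7): 7 bp
  [7,18): 11 bp
  [18,19): 1 bp
  [19,31): 12 bp
  [31,39): 8 bp
  [39,47): 8 bp
  [47,53): 6 bp
  [53,64): 11 bp
  [64,69): 5 bp
  [69,76): 7 bp
  [76,85): 9 bp
  [85,91): 6 bp
  [91,116): 25 bp
  [116,118): 2 bp
  [118,127): 9 bp

[1,2,5,6,6,7,7,8,8,9,9,11,11,12,25]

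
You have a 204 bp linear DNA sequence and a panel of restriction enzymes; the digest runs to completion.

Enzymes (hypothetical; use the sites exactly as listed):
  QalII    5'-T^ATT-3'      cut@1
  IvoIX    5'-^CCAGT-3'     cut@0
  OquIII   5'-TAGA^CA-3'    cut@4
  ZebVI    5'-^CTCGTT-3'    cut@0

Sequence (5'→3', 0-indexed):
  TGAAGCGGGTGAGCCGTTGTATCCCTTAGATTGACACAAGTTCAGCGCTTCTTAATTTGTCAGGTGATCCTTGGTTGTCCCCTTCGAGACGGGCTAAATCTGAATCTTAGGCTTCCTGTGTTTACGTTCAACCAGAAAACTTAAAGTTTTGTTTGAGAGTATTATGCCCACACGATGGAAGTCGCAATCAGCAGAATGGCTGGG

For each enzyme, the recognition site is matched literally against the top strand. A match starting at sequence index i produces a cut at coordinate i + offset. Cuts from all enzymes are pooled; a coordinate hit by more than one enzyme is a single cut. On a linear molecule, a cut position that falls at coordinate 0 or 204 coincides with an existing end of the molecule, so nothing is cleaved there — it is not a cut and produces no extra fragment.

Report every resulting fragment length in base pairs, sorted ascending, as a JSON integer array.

[44,160]

Scan for sites:
  QalII (TATT, off=1): starts [159] → cuts [160]
  IvoIX (CCAGT, off=0): no sites
  OquIII (TAGACA, off=4): no sites
  ZebVI (CTCGTT, off=0): no sites

Pooled cuts: [160]

Fragments:
  [0,160): 160 bp
  [160,204): 44 bp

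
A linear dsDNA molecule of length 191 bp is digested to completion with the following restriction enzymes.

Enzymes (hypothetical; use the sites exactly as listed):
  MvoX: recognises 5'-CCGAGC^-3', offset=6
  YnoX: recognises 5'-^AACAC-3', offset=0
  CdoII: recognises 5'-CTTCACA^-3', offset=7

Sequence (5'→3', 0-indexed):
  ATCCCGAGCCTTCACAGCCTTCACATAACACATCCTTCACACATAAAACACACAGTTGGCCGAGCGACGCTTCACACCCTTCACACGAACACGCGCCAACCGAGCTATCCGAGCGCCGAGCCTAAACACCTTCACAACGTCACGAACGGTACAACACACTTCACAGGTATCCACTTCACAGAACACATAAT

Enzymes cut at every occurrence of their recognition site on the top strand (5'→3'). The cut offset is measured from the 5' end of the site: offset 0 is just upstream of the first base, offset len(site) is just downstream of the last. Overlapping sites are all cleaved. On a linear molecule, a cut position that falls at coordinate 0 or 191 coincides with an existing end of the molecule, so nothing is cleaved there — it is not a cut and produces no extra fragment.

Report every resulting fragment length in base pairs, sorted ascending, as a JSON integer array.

[1,1,2,3,5,7,7,9,9,9,9,10,11,12,13,15,15,16,18,19]

Per-enzyme occurrences:
  MvoX (CCGAGC, off=6): starts [3, 59, 99, 108, 115] → cuts [9, 65, 105, 114, 121]
  YnoX (AACAC, off=0): starts [26, 46, 87, 124, 152, 181] → cuts [26, 46, 87, 124, 152, 181]
  CdoII (CTTCACA, off=7): starts [9, 18, 34, 69, 78, 129, 158, 173] → cuts [16, 25, 41, 76, 85, 136, 165, 180]

Pooled cuts: [9, 16, 25, 26, 41, 46, 65, 76, 85, 87, 105, 114, 121, 124, 136, 152, 165, 180, 181]

Fragments:
  [0,9): 9 bp
  [9,16): 7 bp
  [16,25): 9 bp
  [25,26): 1 bp
  [26,41): 15 bp
  [41,46): 5 bp
  [46,65): 19 bp
  [65,76): 11 bp
  [76,85): 9 bp
  [85,87): 2 bp
  [87,105): 18 bp
  [105,114): 9 bp
  [114,121): 7 bp
  [121,124): 3 bp
  [124,136): 12 bp
  [136,152): 16 bp
  [152,165): 13 bp
  [165,180): 15 bp
  [180,181): 1 bp
  [181,191): 10 bp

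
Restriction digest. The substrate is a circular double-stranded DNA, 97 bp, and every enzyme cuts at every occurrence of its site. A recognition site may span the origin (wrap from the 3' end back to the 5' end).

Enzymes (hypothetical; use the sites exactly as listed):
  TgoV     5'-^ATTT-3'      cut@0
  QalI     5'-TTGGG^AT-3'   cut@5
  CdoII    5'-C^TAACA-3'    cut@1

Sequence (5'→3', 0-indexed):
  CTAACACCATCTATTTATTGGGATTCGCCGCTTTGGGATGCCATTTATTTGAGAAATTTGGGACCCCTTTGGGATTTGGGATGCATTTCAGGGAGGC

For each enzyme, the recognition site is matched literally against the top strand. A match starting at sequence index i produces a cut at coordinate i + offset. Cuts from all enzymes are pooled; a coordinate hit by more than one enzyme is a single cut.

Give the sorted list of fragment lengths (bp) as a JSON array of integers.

[4,4,5,7,9,10,11,14,15,18]

Site scan:
  TgoV (ATTT, off=0): starts [12, 42, 46, 55, 73, 84] → cuts [12, 42, 46, 55, 73, 84]
  QalI (TTGGGAT, off=5): starts [17, 32, 68, 75] → cuts [22, 37, 73, 80]
  CdoII (CTAACA, off=1): starts [0] → cuts [1]

All cut coordinates (distinct, sorted): [1, 12, 22, 37, 42, 46, 55, 73, 80, 84]

Fragments:
  1→12: 11 bp
  12→22: 10 bp
  22→37: 15 bp
  37→42: 5 bp
  42→46: 4 bp
  46→55: 9 bp
  55→73: 18 bp
  73→80: 7 bp
  80→84: 4 bp
  84→1 (wrap): 97-84+1 = 14 bp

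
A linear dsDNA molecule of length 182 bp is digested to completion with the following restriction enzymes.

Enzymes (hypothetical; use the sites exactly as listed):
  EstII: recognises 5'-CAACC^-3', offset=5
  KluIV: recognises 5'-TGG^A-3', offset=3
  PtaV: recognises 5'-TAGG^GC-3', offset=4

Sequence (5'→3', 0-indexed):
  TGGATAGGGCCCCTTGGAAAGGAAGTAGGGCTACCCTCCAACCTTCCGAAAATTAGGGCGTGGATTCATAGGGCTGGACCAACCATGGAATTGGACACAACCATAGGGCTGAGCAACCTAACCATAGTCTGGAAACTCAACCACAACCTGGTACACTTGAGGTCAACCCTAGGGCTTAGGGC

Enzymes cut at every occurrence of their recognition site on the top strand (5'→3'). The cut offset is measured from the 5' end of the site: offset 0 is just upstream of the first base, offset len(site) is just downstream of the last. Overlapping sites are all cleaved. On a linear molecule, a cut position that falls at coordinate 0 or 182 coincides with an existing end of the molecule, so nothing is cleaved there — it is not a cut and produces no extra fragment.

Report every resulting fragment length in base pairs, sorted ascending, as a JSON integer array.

Scan for sites:
  EstII (CAACC, off=5): starts [38, 79, 97, 113, 137, 143, 163] → cuts [43, 84, 102, 118, 142, 148, 168]
  KluIV (TGGA, off=3): starts [0, 14, 60, 74, 85, 91, 129] → cuts [3, 17, 63, 77, 88, 94, 132]
  PtaV (TAGGGC, off=4): starts [4, 25, 53, 68, 103, 169, 176] → cuts [8, 29, 57, 72, 107, 173, 180]

All cut coordinates (distinct, sorted): [3, 8, 17, 29, 43, 57, 63, 72, 77, 84, 88, 94, 102, 107, 118, 132, 142, 148, 168, 173, 180]

Fragment lengths:
  [0,3): 3 bp
  [3,8): 5 bp
  [8,17): 9 bp
  [17,29): 12 bp
  [29,43): 14 bp
  [43,57): 14 bp
  [57,63): 6 bp
  [63,72): 9 bp
  [72,77): 5 bp
  [77,84): 7 bp
  [84,88): 4 bp
  [88,94): 6 bp
  [94,102): 8 bp
  [102,107): 5 bp
  [107,118): 11 bp
  [118,132): 14 bp
  [132,142): 10 bp
  [142,148): 6 bp
  [148,168): 20 bp
  [168,173): 5 bp
  [173,180): 7 bp
  [180,182): 2 bp

[2,3,4,5,5,5,5,6,6,6,7,7,8,9,9,10,11,12,14,14,14,20]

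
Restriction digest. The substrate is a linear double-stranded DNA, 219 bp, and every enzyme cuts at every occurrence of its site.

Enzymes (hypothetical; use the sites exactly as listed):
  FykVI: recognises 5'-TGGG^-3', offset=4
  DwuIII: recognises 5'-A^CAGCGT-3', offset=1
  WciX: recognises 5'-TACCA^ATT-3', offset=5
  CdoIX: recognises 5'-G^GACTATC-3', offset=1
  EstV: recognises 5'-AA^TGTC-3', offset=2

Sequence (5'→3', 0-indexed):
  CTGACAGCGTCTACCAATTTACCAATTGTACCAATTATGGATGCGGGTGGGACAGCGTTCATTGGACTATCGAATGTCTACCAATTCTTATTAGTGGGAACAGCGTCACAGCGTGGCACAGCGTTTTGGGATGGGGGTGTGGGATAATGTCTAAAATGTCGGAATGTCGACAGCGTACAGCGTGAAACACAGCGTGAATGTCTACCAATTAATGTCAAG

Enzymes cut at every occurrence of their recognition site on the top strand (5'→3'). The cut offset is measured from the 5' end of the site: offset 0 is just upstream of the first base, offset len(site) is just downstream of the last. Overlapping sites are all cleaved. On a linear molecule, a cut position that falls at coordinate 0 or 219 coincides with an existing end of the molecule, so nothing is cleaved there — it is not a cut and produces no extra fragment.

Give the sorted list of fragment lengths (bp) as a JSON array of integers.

[1,2,4,4,5,5,6,7,7,8,8,8,8,9,9,9,9,9,10,10,12,12,12,12,15,18]

Per-enzyme occurrences:
  FykVI (TGGG, off=4): starts [47, 94, 126, 131, 139] → cuts [51, 98, 130, 135, 143]
  DwuIII (ACAGCGT, off=1): starts [3, 51, 99, 107, 117, 169, 176, 188] → cuts [4, 52, 100, 108, 118, 170, 177, 189]
  WciX (TACCAATT, off=5): starts [11, 19, 28, 78, 202] → cuts [16, 24, 33, 83, 207]
  CdoIX (GGACTATC, off=1): starts [63] → cuts [64]
  EstV (AATGTC, off=2): starts [72, 145, 154, 162, 196, 210] → cuts [74, 147, 156, 164, 198, 212]

Pooled cuts: [4, 16, 24, 33, 51, 52, 64, 74, 83, 98, 100, 108, 118, 130, 135, 143, 147, 156, 164, 170, 177, 189, 198, 207, 212]

Fragments:
  [0,4): 4 bp
  [4,16): 12 bp
  [16,24): 8 bp
  [24,33): 9 bp
  [33,51): 18 bp
  [51,52): 1 bp
  [52,64): 12 bp
  [64,74): 10 bp
  [74,83): 9 bp
  [83,98): 15 bp
  [98,100): 2 bp
  [100,108): 8 bp
  [108,118): 10 bp
  [118,130): 12 bp
  [130,135): 5 bp
  [135,143): 8 bp
  [143,147): 4 bp
  [147,156): 9 bp
  [156,164): 8 bp
  [164,170): 6 bp
  [170,177): 7 bp
  [177,189): 12 bp
  [189,198): 9 bp
  [198,207): 9 bp
  [207,212): 5 bp
  [212,219): 7 bp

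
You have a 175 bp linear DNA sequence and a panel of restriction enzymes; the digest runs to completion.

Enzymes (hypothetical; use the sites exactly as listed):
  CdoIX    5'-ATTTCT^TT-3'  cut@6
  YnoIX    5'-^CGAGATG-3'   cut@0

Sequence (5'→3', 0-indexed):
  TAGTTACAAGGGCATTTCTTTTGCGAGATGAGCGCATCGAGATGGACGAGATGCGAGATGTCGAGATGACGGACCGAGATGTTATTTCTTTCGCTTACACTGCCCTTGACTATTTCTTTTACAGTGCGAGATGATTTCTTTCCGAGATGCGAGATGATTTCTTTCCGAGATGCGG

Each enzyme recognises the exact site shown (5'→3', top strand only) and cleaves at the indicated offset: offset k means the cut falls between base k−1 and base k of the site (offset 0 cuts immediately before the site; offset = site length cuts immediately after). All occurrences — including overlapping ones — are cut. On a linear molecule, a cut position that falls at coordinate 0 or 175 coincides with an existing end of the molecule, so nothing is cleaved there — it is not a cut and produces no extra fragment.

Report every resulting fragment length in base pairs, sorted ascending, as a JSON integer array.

[3,3,4,7,7,8,9,9,10,13,13,13,14,15,19,28]

Scan for sites:
  CdoIX ATTTCTTT/6: at [13, 83, 111, 133, 156] ⇒ [19, 89, 117, 139, 162]
  YnoIX CGAGATG/0: at [23, 37, 46, 53, 61, 74, 126, 142, 149, 165] ⇒ [23, 37, 46, 53, 61, 74, 126, 142, 149, 165]

All cut coordinates (distinct, sorted): [19, 23, 37, 46, 53, 61, 74, 89, 117, 126, 139, 142, 149, 162, 165]

Fragments:
  [0,19): 19 bp
  [19,23): 4 bp
  [23,37): 14 bp
  [37,46): 9 bp
  [46,53): 7 bp
  [53,61): 8 bp
  [61,74): 13 bp
  [74,89): 15 bp
  [89,117): 28 bp
  [117,126): 9 bp
  [126,139): 13 bp
  [139,142): 3 bp
  [142,149): 7 bp
  [149,162): 13 bp
  [162,165): 3 bp
  [165,175): 10 bp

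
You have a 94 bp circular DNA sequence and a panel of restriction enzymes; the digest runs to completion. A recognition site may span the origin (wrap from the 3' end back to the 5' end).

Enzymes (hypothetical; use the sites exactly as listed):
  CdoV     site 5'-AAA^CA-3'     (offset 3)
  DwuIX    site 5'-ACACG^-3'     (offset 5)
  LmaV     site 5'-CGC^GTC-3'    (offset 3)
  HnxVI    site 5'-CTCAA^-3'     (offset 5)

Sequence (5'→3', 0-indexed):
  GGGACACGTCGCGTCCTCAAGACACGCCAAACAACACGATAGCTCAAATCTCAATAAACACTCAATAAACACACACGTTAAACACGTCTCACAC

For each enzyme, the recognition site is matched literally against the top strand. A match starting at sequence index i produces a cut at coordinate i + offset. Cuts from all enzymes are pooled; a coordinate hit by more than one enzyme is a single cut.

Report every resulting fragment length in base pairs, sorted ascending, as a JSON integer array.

[4,4,4,4,5,5,6,7,7,7,7,8,8,9,9]

Site scan:
  CdoV AAACA/3: at [28, 55, 66, 79] ⇒ [31, 58, 69, 82]
  DwuIX ACACG/5: at [3, 21, 33, 72, 81, 90] ⇒ [1, 8, 26, 38, 77, 86]
  LmaV CGCGTC/3: at [9] ⇒ [12]
  HnxVI CTCAA/5: at [15, 42, 49, 60] ⇒ [20, 47, 54, 65]

Pooled cuts: [1, 8, 12, 20, 26, 31, 38, 47, 54, 58, 65, 69, 77, 82, 86]

Fragments:
  1→8: 7 bp
  8→12: 4 bp
  12→20: 8 bp
  20→26: 6 bp
  26→31: 5 bp
  31→38: 7 bp
  38→47: 9 bp
  47→54: 7 bp
  54→58: 4 bp
  58→65: 7 bp
  65→69: 4 bp
  69→77: 8 bp
  77→82: 5 bp
  82→86: 4 bp
  86→1 (wrap): 94-86+1 = 9 bp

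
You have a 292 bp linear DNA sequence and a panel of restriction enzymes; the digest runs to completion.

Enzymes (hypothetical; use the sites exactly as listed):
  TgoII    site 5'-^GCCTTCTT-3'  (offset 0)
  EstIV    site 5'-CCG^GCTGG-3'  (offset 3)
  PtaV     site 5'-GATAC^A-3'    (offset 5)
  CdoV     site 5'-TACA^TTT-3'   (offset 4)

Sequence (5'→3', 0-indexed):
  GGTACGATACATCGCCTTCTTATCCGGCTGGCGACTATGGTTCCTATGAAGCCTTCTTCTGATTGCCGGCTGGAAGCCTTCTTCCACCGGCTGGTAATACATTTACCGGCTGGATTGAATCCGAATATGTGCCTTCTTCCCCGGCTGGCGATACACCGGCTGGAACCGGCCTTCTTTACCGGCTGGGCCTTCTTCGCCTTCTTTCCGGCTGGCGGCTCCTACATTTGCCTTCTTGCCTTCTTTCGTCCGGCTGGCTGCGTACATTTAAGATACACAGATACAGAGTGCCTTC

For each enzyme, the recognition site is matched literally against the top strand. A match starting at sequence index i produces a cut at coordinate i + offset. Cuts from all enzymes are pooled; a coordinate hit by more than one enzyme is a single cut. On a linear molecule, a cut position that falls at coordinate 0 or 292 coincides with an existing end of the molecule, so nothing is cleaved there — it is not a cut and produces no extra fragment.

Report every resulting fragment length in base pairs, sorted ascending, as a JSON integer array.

Scan for sites:
  TgoII GCCTTCTT/0: at [13, 50, 75, 130, 168, 186, 195, 226, 234] ⇒ [13, 50, 75, 130, 168, 186, 195, 226, 234]
  EstIV CCGGCTGG/3: at [23, 65, 86, 105, 140, 155, 178, 204, 246] ⇒ [26, 68, 89, 108, 143, 158, 181, 207, 249]
  PtaV GATACA/5: at [5, 149, 268, 276] ⇒ [10, 154, 273, 281]
  CdoV TACATTT/4: at [97, 219, 259] ⇒ [101, 223, 263]

Pooled cuts: [10, 13, 26, 50, 68, 75, 89, 101, 108, 130, 143, 154, 158, 168, 181, 186, 195, 207, 223, 226, 234, 249, 263, 273, 281]

Fragments:
  [0,10): 10 bp
  [10,13): 3 bp
  [13,26): 13 bp
  [26,50): 24 bp
  [50,68): 18 bp
  [68,75): 7 bp
  [75,89): 14 bp
  [89,101): 12 bp
  [101,108): 7 bp
  [108,130): 22 bp
  [130,143): 13 bp
  [143,154): 11 bp
  [154,158): 4 bp
  [158,168): 10 bp
  [168,181): 13 bp
  [181,186): 5 bp
  [186,195): 9 bp
  [195,207): 12 bp
  [207,223): 16 bp
  [223,226): 3 bp
  [226,234): 8 bp
  [234,249): 15 bp
  [249,263): 14 bp
  [263,273): 10 bp
  [273,281): 8 bp
  [281,292): 11 bp

[3,3,4,5,7,7,8,8,9,10,10,10,11,11,12,12,13,13,13,14,14,15,16,18,22,24]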